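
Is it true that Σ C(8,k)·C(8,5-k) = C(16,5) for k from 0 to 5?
True

Solution: Vandermonde's identity gives C(16,5) = 4,368; RHS C(16,5) = 4,368.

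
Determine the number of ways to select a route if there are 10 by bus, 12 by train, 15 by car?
37

Working:
By the addition principle: 10 + 12 + 15 = 37.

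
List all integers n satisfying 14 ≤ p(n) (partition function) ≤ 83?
7, 8, 9, 10, 11, 12

Tabulating p(n) via p(n) = p(n−1) + p(n−2) − p(n−5) − p(n−7) + …: p(6)=11; p(7)=15; p(8)=22; p(9)=30; p(10)=42; p(11)=56; p(12)=77; p(13)=101. So valid n = 7, 8, 9, 10, 11, 12.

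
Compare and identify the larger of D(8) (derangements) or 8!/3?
D(8)

Explanation: D(8) = (8-1)·[D(7) + D(6)] = 7·[1,854 + 265] = 14,833; 8!/3 = 40,320/3 = 13,440.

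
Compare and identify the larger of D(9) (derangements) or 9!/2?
9!/2

D(9) = (9-1)·[D(8) + D(7)] = 8·[14,833 + 1,854] = 133,496; 9!/2 = 362,880/2 = 181,440.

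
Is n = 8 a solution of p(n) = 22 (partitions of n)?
Yes

Pentagonal recurrence p(n) = p(n−1) + p(n−2) − p(n−5) − p(n−7) + …: p(8) = p(7) + p(6) − p(3) − p(1) = 15 + 11 − 3 − 1 = 22, which equals 22.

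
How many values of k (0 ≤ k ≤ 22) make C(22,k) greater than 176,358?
7

Explanation: Row 22 is unimodal and symmetric about k=22/2. C(22,7)=170,544 ≤ 176,358; C(22,8)=319,770 > 176,358; by symmetry C(22,k) > 176,358 for k = 8..14. That's 14 - 8 + 1 = 7 values.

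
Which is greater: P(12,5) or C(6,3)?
P(12,5)

Solution: P(12,5)=95,040, C(6,3)=20.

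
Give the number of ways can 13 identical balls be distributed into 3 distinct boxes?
105
C(13+3-1, 3-1) = C(15, 2) = 105.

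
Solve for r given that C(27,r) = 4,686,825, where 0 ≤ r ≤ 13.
C(27,r) is increasing for 0 ≤ r ≤ 13. Stepping up (C(27,r+1) = C(27,r)·(27−r)/(r+1)): C(27,1) = 27, C(27,2) = 351, C(27,3) = 2,925, C(27,4) = 17,550, C(27,5) = 80,730, C(27,6) = 296,010, C(27,7) = 888,030, C(27,8) = 2,220,075, C(27,9) = 4,686,825 ✓. So r = 9.
Final answer: 9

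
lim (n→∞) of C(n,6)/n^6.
1/720

C(n,6) ≈ n^6/6! for large n. Limit = 1/6! = 1/720.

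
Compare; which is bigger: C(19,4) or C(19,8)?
C(19,8)
C(19,4)=3,876, C(19,8)=75,582.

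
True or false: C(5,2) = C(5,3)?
True
Symmetry C(n,k) = C(n,n-k): C(5,2) = 10 and C(5,3) = 10. Both sides agree, so the statement holds.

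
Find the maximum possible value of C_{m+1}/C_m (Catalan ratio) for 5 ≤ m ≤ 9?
38/11

Working:
C_{m+1}/C_m = 2(2m+1)/(m+2), which increases with m. Maximum at m = 9: 2·19/11 = 38/11.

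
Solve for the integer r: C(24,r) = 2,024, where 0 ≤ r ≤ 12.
3

C(24,r) is increasing for 0 ≤ r ≤ 12. Stepping up (C(24,r+1) = C(24,r)·(24−r)/(r+1)): C(24,1) = 24, C(24,2) = 276, C(24,3) = 2,024 ✓. So r = 3.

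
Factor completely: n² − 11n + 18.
(n − 2)(n − 9)

Solution: Seek roots whose sum is 11 and product is 18: (2, 9). So n² − 11n + 18 = (n − 2)(n − 9).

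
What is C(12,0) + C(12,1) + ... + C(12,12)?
4,096
Sum of binomial coefficients = 2^12 = 4,096.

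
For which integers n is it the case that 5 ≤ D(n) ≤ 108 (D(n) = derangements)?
4, 5

Reasoning: Using D(n) = (n−1)[D(n−1) + D(n−2)] with D(1)=0, D(2)=1: D(3)=2; D(4)=9; D(5)=44; D(6)=265. So valid n = 4, 5.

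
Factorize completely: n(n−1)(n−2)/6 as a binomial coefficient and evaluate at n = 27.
C(n,3); C(27,3) = 2,925
n(n−1)(n−2)/6 = n!/(3!(n−3)!) = C(n,3). At n = 27: C(27,3) = 2,925.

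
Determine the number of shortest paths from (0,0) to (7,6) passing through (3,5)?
280

Solution: To (3,5): C(8,3)=56. From there: C(5,4)=5. Total: 280.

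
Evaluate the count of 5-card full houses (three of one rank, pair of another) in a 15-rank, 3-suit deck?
630

Triple rank: 15. Triple suits: C(3,3)=1. Pair rank: 14. Pair suits: C(3,2)=3. Total: 630.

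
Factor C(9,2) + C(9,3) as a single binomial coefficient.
C(10,3)
By Pascal's identity: C(9,2) + C(9,3) = C(10,3) = 120.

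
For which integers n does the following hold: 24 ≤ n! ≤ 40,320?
4, 5, 6, 7, 8

Reasoning: n! is strictly increasing; 4! = 24 and 8! = 40,320, so valid n = 4, 5, 6, 7, 8.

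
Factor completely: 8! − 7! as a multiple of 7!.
7 × 7! = 35,280
8! − 7! = 8·7! − 7! = (8 − 1)·7! = 7 × 7! = 35,280.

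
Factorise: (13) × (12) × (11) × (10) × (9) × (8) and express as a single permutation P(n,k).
P(13,6) = 13!/(7)!

Solution: Product of 6 consecutive descending integers starting at 13: P(13,6) = 13!/7! = 1,235,520.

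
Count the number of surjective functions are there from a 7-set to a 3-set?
Onto functions = 3! × S(7,3)
First compute S(7,3) via recurrence:
Using the Stirling recurrence: S(n,k) = k·S(n-1,k) + S(n-1,k-1)
S(7,3) = 3·S(6,3) + S(6,2)
         = 3·90 + 31
         = 270 + 31
         = 301
Then: 6 × 301 = 1,806

Answer: 1,806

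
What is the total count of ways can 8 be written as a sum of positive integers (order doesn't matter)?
22

Reasoning: Pentagonal recurrence p(n) = p(n−1) + p(n−2) − p(n−5) − p(n−7) + …: p(8) = p(7) + p(6) − p(3) − p(1) = 15 + 11 − 3 − 1 = 22.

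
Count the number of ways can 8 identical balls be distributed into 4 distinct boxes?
165

Reasoning: C(8+4-1, 4-1) = C(11, 3) = 165.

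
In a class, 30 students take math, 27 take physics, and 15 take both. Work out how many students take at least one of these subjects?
42

|A∪B| = |A|+|B|-|A∩B| = 30+27-15 = 42.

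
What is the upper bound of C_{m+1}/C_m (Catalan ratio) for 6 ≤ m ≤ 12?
25/7

Reasoning: C_{m+1}/C_m = 2(2m+1)/(m+2), which increases with m. Maximum at m = 12: 2·25/14 = 25/7.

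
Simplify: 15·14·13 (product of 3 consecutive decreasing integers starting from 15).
2,730

This is P(15,3) = 15!/(12)! = 2,730.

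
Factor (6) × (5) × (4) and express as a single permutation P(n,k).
Product of 3 consecutive descending integers starting at 6: P(6,3) = 6!/3! = 120.
Final answer: P(6,3) = 6!/(3)!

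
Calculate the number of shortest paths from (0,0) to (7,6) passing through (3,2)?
700
To (3,2): C(5,3)=10. From there: C(8,4)=70. Total: 700.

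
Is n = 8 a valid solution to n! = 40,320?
Yes

Explanation: 8! = 8·7! = 8·5,040 = 40,320, which equals 40,320.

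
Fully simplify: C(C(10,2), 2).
C(10,2) = 45, then C(45, 2) = 990.
Final answer: 990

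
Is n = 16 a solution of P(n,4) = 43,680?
Yes

Explanation: P(16,4) = 16·15·14·13 = 43,680, which equals 43,680.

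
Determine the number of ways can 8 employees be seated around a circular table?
5,040

Solution: Circular arrangements: (8-1)! = 5,040.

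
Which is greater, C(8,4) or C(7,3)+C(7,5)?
C(8,4)

Explanation: C(8,4)=70; C(7,3)+C(7,5)=35+21=56.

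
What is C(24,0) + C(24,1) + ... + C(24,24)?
Sum of binomial coefficients = 2^24 = 16,777,216.
Final answer: 16,777,216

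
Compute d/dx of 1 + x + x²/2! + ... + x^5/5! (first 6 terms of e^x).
Differentiating term by term gives the first 5 terms of e^x.

Answer: 1 + x + x²/2! + ... + x^4/4!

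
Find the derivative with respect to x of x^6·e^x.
Product rule: d/dx[x^6]·e^x + x^6·d/dx[e^x] = 6x^{5}e^x + x^6e^x.

Answer: (6x^5 + x^6)e^x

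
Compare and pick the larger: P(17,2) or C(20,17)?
C(20,17)

P(17,2)=272, C(20,17)=1,140.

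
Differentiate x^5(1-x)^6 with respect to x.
Product rule: 5x^{4}(1-x)^{6} + x^5·(-6)(1-x)^{5}.

Answer: 5x^4(1-x)^6 - 6x^5(1-x)^5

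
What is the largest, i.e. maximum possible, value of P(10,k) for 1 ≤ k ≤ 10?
P(10,k) increases in k, so maximum at k = 10: 10! = 3,628,800.

Answer: 3,628,800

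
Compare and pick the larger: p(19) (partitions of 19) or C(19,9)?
C(19,9)

Explanation: Pentagonal recurrence p(n) = p(n−1) + p(n−2) − p(n−5) − p(n−7) + …: p(19) = p(18) + p(17) − p(14) − p(12) + p(7) + p(4) = 385 + 297 − 135 − 77 + 15 + 5 = 490; C(19,9) = 92,378.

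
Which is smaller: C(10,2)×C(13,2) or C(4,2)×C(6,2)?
C(4,2)×C(6,2)

Explanation: C(10,2)×C(13,2)=3,510, C(4,2)×C(6,2)=90.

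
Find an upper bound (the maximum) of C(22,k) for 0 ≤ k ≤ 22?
705,432

Working:
Maximum at k = 11: C(22,11) = 705,432.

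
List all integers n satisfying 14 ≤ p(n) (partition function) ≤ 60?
7, 8, 9, 10, 11

Reasoning: Tabulating p(n) via p(n) = p(n−1) + p(n−2) − p(n−5) − p(n−7) + …: p(6)=11; p(7)=15; p(8)=22; p(9)=30; p(10)=42; p(11)=56; p(12)=77. So valid n = 7, 8, 9, 10, 11.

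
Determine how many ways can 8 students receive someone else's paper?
14,833

Solution: Using D(n) = (n-1)[D(n-1) + D(n-2)]:
D(8) = (8-1) × [D(7) + D(6)]
      = 7 × [1854 + 265]
      = 7 × 2119
      = 14,833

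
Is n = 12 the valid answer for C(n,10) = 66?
Yes

Reasoning: C(12,10) = 12·11·10·9·8·7·6·5·4·3/10! = 239,500,800/3,628,800 = 66, which equals 66.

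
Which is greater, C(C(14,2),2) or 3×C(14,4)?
C(C(14,2),2)=4,095, 3×C(14,4)=3,003.

Answer: C(C(14,2),2)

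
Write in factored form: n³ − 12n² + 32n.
n(n − 4)(n − 8)

Explanation: n³ − 12n² + 32n = n(n² − 12n + 32) = n(n − 4)(n − 8).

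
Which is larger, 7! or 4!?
7!

Reasoning: 7!=5,040, 4!=24. 7! > 4!.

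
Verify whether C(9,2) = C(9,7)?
Symmetry C(n,k) = C(n,n-k): C(9,2) = 36 and C(9,7) = 36. Both sides agree, so the statement holds.
Final answer: True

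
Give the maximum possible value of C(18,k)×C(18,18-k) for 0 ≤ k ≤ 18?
2,363,904,400
C(18,k)·C(18,18-k) = C(18,k)², maximised at the centre k = 9: C(18,9)² = 2,363,904,400.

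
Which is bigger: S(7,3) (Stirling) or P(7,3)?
S(7,3)

Solution: S(7,3) = 3·S(6,3) + S(6,2) = 3·90 + 31 = 301; P(7,3) = 210.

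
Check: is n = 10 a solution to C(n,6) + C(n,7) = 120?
No

Working:
C(10,6) + C(10,7) = 210 + 120 = 330, which does not equal 120.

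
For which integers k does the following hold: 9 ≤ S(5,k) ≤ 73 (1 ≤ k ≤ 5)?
S(5,1)=1; S(5,2)=15; S(5,3)=25; S(5,4)=10; S(5,5)=1. So valid k = 2, 3, 4.

Answer: 2, 3, 4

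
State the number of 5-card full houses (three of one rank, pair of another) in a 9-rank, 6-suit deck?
21,600

Explanation: Triple rank: 9. Triple suits: C(6,3)=20. Pair rank: 8. Pair suits: C(6,2)=15. Total: 21,600.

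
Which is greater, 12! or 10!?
12!=479,001,600, 10!=3,628,800. 12! > 10!.
Final answer: 12!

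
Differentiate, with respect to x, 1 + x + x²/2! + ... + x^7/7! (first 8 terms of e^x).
1 + x + x²/2! + ... + x^6/6!
Differentiating term by term gives the first 7 terms of e^x.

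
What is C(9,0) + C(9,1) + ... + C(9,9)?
Sum of binomial coefficients = 2^9 = 512.

Answer: 512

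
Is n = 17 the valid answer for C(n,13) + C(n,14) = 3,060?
Yes

Reasoning: C(17,13) + C(17,14) = 2,380 + 680 = 3,060, which equals 3,060.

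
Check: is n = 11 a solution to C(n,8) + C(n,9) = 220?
Yes

Explanation: C(11,8) + C(11,9) = 165 + 55 = 220, which equals 220.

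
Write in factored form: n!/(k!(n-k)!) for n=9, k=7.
This is the binomial coefficient C(9,7) = 36.
Final answer: C(9,7) = 36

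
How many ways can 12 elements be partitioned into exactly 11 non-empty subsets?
66

This equals S(12,11), the Stirling number of the 2nd kind.
Using the Stirling recurrence: S(n,k) = k·S(n-1,k) + S(n-1,k-1)
S(12,11) = 11·S(11,11) + S(11,10)
         = 11·1 + 55
         = 11 + 55
         = 66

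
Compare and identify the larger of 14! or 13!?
14!
14!=87,178,291,200, 13!=6,227,020,800. 14! > 13!.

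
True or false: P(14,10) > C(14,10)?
True

Working:
P(14,10) = 3,632,428,800 and C(14,10) = 1,001; P(n,r) = r! × C(n,r) so P > C whenever r ≥ 2.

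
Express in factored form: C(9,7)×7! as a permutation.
P(9,7)
C(9,7)×7! = [9!/(7!(2)!)]×7! = 9!/(2)! = P(9,7) = 181,440.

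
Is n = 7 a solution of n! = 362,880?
No

Reasoning: 7! = 7·6! = 7·720 = 5,040, which does not equal 362,880.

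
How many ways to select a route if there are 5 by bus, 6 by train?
11
By the addition principle: 5 + 6 = 11.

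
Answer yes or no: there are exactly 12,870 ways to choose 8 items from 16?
C(16,8) = 12,870.
Final answer: Yes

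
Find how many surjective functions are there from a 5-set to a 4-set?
Onto functions = 4! × S(5,4)
First compute S(5,4) via recurrence:
Using the Stirling recurrence: S(n,k) = k·S(n-1,k) + S(n-1,k-1)
S(5,4) = 4·S(4,4) + S(4,3)
         = 4·1 + 6
         = 4 + 6
         = 10
Then: 24 × 10 = 240

Answer: 240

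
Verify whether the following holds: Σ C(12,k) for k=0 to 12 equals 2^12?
Binomial theorem: Σ C(12,k) = (1+1)^12 = 2^12 = 4,096; RHS 2^12 = 4,096.
Final answer: True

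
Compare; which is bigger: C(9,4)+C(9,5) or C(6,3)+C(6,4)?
C(9,4)+C(9,5)

Reasoning: First=252, Second=35.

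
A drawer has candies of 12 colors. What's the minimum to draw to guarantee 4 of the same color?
Worst case: 3 of each = 36. One more: 37.
Final answer: 37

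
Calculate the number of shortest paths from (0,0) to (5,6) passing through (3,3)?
200

To (3,3): C(6,3)=20. From there: C(5,2)=10. Total: 200.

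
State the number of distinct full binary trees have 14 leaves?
742,900
Using the Catalan number formula: C_n = C(2n, n) / (n+1)
C_13 = C(26, 13) / (13+1)
     = 10400600 / 14
     = 742,900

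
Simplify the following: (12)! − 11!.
439,084,800

Working:
(12)! − 11! = (12)·11! − 11! = (12−1)·11! = 11·11! = 439,084,800.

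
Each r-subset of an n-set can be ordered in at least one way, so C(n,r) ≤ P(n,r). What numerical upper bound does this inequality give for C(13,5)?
154,440
P(13,5) = 13·12·11·10·9 = 154,440, so C(13,5) ≤ 154,440. (The bound is loose by a factor of 5! = 120: C(13,5) = 154,440/120 = 1,287.)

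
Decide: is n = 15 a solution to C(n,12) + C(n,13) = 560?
Yes

C(15,12) + C(15,13) = 455 + 105 = 560, which equals 560.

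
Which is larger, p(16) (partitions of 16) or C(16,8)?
Pentagonal recurrence p(n) = p(n−1) + p(n−2) − p(n−5) − p(n−7) + …: p(16) = p(15) + p(14) − p(11) − p(9) + p(4) + p(1) = 176 + 135 − 56 − 30 + 5 + 1 = 231; C(16,8) = 12,870.
Final answer: C(16,8)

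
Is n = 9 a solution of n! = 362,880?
Yes

Explanation: 9! = 9·8! = 9·40,320 = 362,880, which equals 362,880.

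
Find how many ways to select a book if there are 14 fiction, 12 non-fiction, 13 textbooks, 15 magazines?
54

Working:
By the addition principle: 14 + 12 + 13 + 15 = 54.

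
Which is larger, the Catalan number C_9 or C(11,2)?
C_9 = C(18,9)/(9+1) = 48,620/10 = 4,862; C(11,2) = 55.
Final answer: C_9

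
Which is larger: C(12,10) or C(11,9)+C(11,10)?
Equal

By Pascal's identity: C(12,10) = C(11,9)+C(11,10) = 66. Equal.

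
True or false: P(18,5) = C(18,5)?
False
P(18,5) = 1,028,160 and C(18,5) = 8,568; P(n,r) = r! × C(n,r) so P > C whenever r ≥ 2.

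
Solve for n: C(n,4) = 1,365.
15

Working:
C(n,4) = n(n−1)(n−2)(n−3)/4! is increasing in n, and n(n−1)(n−2)(n−3) = 4!·1,365 = 32,760 ≈ (n−1.5)^4 gives n ≈ 15.0. Check: C(13,4) = 715, C(14,4) = 1,001, C(15,4) = 1,365 ✓. So n = 15.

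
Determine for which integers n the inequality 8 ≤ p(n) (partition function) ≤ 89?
6, 7, 8, 9, 10, 11, 12

Explanation: Tabulating p(n) via p(n) = p(n−1) + p(n−2) − p(n−5) − p(n−7) + …: p(5)=7; p(6)=11; p(7)=15; p(8)=22; p(9)=30; p(10)=42; p(11)=56; p(12)=77; p(13)=101. So valid n = 6, 7, 8, 9, 10, 11, 12.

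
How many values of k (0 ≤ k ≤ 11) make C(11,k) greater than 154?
6

Working:
Row 11 is unimodal and symmetric about k=11/2. C(11,2)=55 ≤ 154; C(11,3)=165 > 154; by symmetry C(11,k) > 154 for k = 3..8. That's 8 - 3 + 1 = 6 values.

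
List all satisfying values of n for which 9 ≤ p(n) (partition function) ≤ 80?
Tabulating p(n) via p(n) = p(n−1) + p(n−2) − p(n−5) − p(n−7) + …: p(5)=7; p(6)=11; p(7)=15; p(8)=22; p(9)=30; p(10)=42; p(11)=56; p(12)=77; p(13)=101. So valid n = 6, 7, 8, 9, 10, 11, 12.
Final answer: 6, 7, 8, 9, 10, 11, 12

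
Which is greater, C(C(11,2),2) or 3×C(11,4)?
C(C(11,2),2)

C(C(11,2),2)=1,485, 3×C(11,4)=990.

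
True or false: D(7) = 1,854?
Derangements of 7 elements: D(7) = (7-1)·[D(6) + D(5)] = 6·[265 + 44] = 1,854.

Answer: True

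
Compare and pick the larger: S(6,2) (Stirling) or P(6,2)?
S(6,2)

S(6,2) = 2·S(5,2) + S(5,1) = 2·15 + 1 = 31; P(6,2) = 30.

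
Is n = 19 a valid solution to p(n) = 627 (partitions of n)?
No
Pentagonal recurrence p(n) = p(n−1) + p(n−2) − p(n−5) − p(n−7) + …: p(19) = p(18) + p(17) − p(14) − p(12) + p(7) + p(4) = 385 + 297 − 135 − 77 + 15 + 5 = 490, which does not equal 627.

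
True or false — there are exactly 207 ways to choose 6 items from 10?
False
C(10,6) = 210 ≠ 207.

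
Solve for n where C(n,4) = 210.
10

Solution: C(n,4) = n(n−1)(n−2)(n−3)/4! is increasing in n, and n(n−1)(n−2)(n−3) = 4!·210 = 5,040 ≈ (n−1.5)^4 gives n ≈ 9.9. Check: C(8,4) = 70, C(9,4) = 126, C(10,4) = 210 ✓. So n = 10.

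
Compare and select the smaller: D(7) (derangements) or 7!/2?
D(7)

Explanation: D(7) = (7-1)·[D(6) + D(5)] = 6·[265 + 44] = 1,854; 7!/2 = 5,040/2 = 2,520.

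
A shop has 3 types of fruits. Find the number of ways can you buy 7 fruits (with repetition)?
36

Explanation: Stars and bars: C(7+3-1, 7) = C(9, 7) = 36.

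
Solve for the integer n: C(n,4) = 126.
9

Explanation: C(n,4) = n(n−1)(n−2)(n−3)/4! is increasing in n, and n(n−1)(n−2)(n−3) = 4!·126 = 3,024 ≈ (n−1.5)^4 gives n ≈ 8.9. Check: C(7,4) = 35, C(8,4) = 70, C(9,4) = 126 ✓. So n = 9.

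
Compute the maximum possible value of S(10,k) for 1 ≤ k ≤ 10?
42,525

Working:
Row S(10,k) for k = 1..10 (via S(n,k) = k·S(n−1,k) + S(n−1,k−1)): 1, 511, 9,330, 34,105, 42,525, 22,827, 5,880, 750, 45, 1. The row is unimodal; maximum at k = 5: 42,525.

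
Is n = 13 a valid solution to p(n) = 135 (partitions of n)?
No
Pentagonal recurrence p(n) = p(n−1) + p(n−2) − p(n−5) − p(n−7) + …: p(13) = p(12) + p(11) − p(8) − p(6) + p(1) = 77 + 56 − 22 − 11 + 1 = 101, which does not equal 135.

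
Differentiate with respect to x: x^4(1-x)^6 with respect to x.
4x^3(1-x)^6 - 6x^4(1-x)^5

Working:
Product rule: 4x^{3}(1-x)^{6} + x^4·(-6)(1-x)^{5}.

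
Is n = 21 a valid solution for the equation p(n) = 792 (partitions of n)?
Yes
Pentagonal recurrence p(n) = p(n−1) + p(n−2) − p(n−5) − p(n−7) + …: p(21) = p(20) + p(19) − p(16) − p(14) + p(9) + p(6) = 627 + 490 − 231 − 135 + 30 + 11 = 792, which equals 792.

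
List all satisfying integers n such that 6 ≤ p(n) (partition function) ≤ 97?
5, 6, 7, 8, 9, 10, 11, 12

Solution: Tabulating p(n) via p(n) = p(n−1) + p(n−2) − p(n−5) − p(n−7) + …: p(4)=5; p(5)=7; p(6)=11; p(7)=15; p(8)=22; p(9)=30; p(10)=42; p(11)=56; p(12)=77; p(13)=101. So valid n = 5, 6, 7, 8, 9, 10, 11, 12.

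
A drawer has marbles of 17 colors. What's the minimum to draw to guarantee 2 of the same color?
18
Worst case: 1 of each = 17. One more: 18.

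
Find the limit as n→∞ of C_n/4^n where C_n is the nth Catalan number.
0

Reasoning: C_n ~ 4^n/(n^(3/2)√π), so n^0·C_n/4^n ~ n^(0 − 3/2)/√π → 0.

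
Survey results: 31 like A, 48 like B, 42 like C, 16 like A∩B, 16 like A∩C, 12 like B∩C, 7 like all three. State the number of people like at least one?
84

Reasoning: |A∪B∪C| = 31+48+42-16-16-12+7 = 84.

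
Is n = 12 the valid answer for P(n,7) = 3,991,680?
Yes

P(12,7) = 12·11·10·9·8·7·6 = 3,991,680, which equals 3,991,680.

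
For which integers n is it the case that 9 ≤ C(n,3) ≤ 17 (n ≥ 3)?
5

C(4,3)=4; C(5,3)=10; C(6,3)=20. So valid n = 5.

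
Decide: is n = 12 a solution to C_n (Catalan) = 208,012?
C_12 = C(24,12)/(12+1) = 2,704,156/13 = 208,012, which equals 208,012.

Answer: Yes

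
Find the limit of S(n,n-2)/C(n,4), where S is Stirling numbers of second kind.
3

Working:
The leading term of S(n,n-2) as a polynomial in n is (3)!!·C(n,4), so the ratio → (3)!! = 3.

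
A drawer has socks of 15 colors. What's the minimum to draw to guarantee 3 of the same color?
31

Working:
Worst case: 2 of each = 30. One more: 31.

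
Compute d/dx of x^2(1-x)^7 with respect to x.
2x^1(1-x)^7 - 7x^2(1-x)^6

Explanation: Product rule: 2x^{1}(1-x)^{7} + x^2·(-7)(1-x)^{6}.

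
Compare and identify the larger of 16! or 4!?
16!

Reasoning: 16!=20,922,789,888,000, 4!=24. 16! > 4!.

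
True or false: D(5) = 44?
True

Explanation: Derangements of 5 elements: D(5) = (5-1)·[D(4) + D(3)] = 4·[9 + 2] = 44.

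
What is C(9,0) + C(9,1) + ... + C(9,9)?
512
Sum of binomial coefficients = 2^9 = 512.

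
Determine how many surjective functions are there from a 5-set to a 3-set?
Onto functions = 3! × S(5,3)
First compute S(5,3) via recurrence:
Using the Stirling recurrence: S(n,k) = k·S(n-1,k) + S(n-1,k-1)
S(5,3) = 3·S(4,3) + S(4,2)
         = 3·6 + 7
         = 18 + 7
         = 25
Then: 6 × 25 = 150
Final answer: 150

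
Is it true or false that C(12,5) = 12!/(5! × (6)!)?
False

Explanation: The correct denominator is 5!×7!, giving C(12,5) = 792; the stated RHS is 12!/(5!×6!) = 5,544 ≠ 792, so the statement does not hold.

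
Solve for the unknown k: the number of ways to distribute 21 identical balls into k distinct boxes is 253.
Stars and bars: the count is C(21+k−1, k−1), increasing in k. k=2: C(22,1) = 22, k=3: C(23,2) = 253 ✓. So k = 3.
Final answer: 3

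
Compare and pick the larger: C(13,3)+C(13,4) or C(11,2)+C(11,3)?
First=1,001, Second=220.

Answer: C(13,3)+C(13,4)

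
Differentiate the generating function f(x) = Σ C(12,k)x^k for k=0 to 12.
Σ k·C(12,k)x^(k-1) for k=1 to 12

Explanation: Term-by-term differentiation gives Σ k·C(12,k)x^{k-1} for k=1 to 12.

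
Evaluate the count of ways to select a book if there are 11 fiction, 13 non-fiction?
By the addition principle: 11 + 13 = 24.
Final answer: 24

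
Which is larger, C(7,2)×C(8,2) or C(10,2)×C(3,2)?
C(7,2)×C(8,2)

C(7,2)×C(8,2)=588, C(10,2)×C(3,2)=135.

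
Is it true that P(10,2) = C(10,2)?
False

P(10,2) = 90 but C(10,2) = 45; they differ by a factor of 2! = 2, so the statement does not hold.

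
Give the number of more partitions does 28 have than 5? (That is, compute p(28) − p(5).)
3,711

Solution: Pentagonal recurrence p(n) = p(n−1) + p(n−2) − p(n−5) − p(n−7) + …: p(28) = p(27) + p(26) − p(23) − p(21) + p(16) + p(13) − p(6) − p(2) = 3,010 + 2,436 − 1,255 − 792 + 231 + 101 − 11 − 2 = 3,718.
p(5) = p(4) + p(3) − p(0) = 5 + 3 − 1 = 7.
Difference = 3,718 − 7 = 3,711.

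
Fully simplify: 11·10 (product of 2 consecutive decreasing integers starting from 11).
110

Explanation: This is P(11,2) = 11!/(9)! = 110.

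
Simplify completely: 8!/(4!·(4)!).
70

Working:
This is C(8,4) = 70.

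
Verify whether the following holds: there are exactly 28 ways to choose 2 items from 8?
True
C(8,2) = 28.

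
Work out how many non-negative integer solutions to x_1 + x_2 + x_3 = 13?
105
C(13+3-1, 3-1) = 105.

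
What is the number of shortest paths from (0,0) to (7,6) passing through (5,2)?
315

Explanation: To (5,2): C(7,5)=21. From there: C(6,2)=15. Total: 315.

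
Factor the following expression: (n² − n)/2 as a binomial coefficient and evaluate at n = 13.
C(n,2); C(13,2) = 78

Explanation: (n² − n)/2 = n(n−1)/2 = C(n,2). At n = 13: C(13,2) = 78.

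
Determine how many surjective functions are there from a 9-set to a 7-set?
2,328,480

Solution: Onto functions = 7! × S(9,7)
First compute S(9,7) via recurrence:
Using the Stirling recurrence: S(n,k) = k·S(n-1,k) + S(n-1,k-1)
S(9,7) = 7·S(8,7) + S(8,6)
         = 7·28 + 266
         = 196 + 266
         = 462
Then: 5040 × 462 = 2,328,480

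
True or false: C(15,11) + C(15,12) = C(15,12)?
False

Pascal's identity gives C(16,12) = 1,820, whereas C(15,12) = 455.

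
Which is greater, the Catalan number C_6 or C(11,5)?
C(11,5)

C_6 = C(12,6)/(6+1) = 924/7 = 132; C(11,5) = 462.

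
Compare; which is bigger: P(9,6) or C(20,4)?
P(9,6)

Explanation: P(9,6)=60,480, C(20,4)=4,845.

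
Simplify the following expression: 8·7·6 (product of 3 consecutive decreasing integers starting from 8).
336
This is P(8,3) = 8!/(5)! = 336.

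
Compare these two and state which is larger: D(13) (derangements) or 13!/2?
13!/2

Working:
D(13) = (13-1)·[D(12) + D(11)] = 12·[176,214,841 + 14,684,570] = 2,290,792,932; 13!/2 = 6,227,020,800/2 = 3,113,510,400.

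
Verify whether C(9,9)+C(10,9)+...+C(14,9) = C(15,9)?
False

Reasoning: Hockey stick identity gives Σ = C(15,10) = 3,003; RHS C(15,9) = 5,005.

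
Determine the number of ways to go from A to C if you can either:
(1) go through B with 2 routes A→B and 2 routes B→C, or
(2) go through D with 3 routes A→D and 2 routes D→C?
10

Reasoning: Route via B: 2×2=4. Route via D: 3×2=6. Total: 10.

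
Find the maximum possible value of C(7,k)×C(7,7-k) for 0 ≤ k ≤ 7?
1,225

C(7,k)·C(7,7-k) = C(7,k)², maximised at the centre k = 3: C(7,3)² = 1,225.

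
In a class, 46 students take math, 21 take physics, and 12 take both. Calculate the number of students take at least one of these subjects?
55

Reasoning: |A∪B| = |A|+|B|-|A∩B| = 46+21-12 = 55.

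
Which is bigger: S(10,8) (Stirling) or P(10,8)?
P(10,8)

S(10,8) = 8·S(9,8) + S(9,7) = 8·36 + 462 = 750; P(10,8) = 1,814,400.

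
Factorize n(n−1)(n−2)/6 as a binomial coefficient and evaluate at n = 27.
C(n,3); C(27,3) = 2,925

Working:
n(n−1)(n−2)/6 = n!/(3!(n−3)!) = C(n,3). At n = 27: C(27,3) = 2,925.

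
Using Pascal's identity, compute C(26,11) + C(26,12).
17,383,860

Explanation: C(26,11) + C(26,12) = C(27,12) = 17,383,860.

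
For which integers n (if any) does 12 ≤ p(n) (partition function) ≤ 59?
7, 8, 9, 10, 11

Reasoning: Tabulating p(n) via p(n) = p(n−1) + p(n−2) − p(n−5) − p(n−7) + …: p(6)=11; p(7)=15; p(8)=22; p(9)=30; p(10)=42; p(11)=56; p(12)=77. So valid n = 7, 8, 9, 10, 11.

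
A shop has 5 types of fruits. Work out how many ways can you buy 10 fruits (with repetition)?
1,001

Solution: Stars and bars: C(10+5-1, 10) = C(14, 10) = 1,001.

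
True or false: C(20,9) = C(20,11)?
C(20,9) = C(20,20-9) by the symmetry property; both equal 167,960.

Answer: True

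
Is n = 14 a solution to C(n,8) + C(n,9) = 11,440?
C(14,8) + C(14,9) = 3,003 + 2,002 = 5,005, which does not equal 11,440.
Final answer: No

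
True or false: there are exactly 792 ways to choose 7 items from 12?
True

Explanation: C(12,7) = 792.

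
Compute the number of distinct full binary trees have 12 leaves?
58,786

Solution: Using the Catalan number formula: C_n = C(2n, n) / (n+1)
C_11 = C(22, 11) / (11+1)
     = 705432 / 12
     = 58,786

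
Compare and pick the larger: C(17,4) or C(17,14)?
C(17,4)
C(17,4)=2,380, C(17,14)=680.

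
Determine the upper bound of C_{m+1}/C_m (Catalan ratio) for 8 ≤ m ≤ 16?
11/3
C_{m+1}/C_m = 2(2m+1)/(m+2), which increases with m. Maximum at m = 16: 2·33/18 = 11/3.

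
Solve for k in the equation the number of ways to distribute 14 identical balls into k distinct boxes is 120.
3

Reasoning: Stars and bars: the count is C(14+k−1, k−1), increasing in k. k=2: C(15,1) = 15, k=3: C(16,2) = 120 ✓. So k = 3.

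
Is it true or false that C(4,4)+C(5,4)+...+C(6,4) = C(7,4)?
False

Solution: Hockey stick identity gives Σ = C(7,5) = 21; RHS C(7,4) = 35.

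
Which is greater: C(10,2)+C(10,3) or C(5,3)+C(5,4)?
C(10,2)+C(10,3)

First=165, Second=15.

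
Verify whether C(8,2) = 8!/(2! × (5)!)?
False

The correct denominator is 2!×6!, giving C(8,2) = 28; the stated RHS is 8!/(2!×5!) = 168 ≠ 28, so the statement does not hold.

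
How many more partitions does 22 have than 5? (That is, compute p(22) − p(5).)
Pentagonal recurrence p(n) = p(n−1) + p(n−2) − p(n−5) − p(n−7) + …: p(22) = p(21) + p(20) − p(17) − p(15) + p(10) + p(7) − p(0) = 792 + 627 − 297 − 176 + 42 + 15 − 1 = 1,002.
p(5) = p(4) + p(3) − p(0) = 5 + 3 − 1 = 7.
Difference = 1,002 − 7 = 995.
Final answer: 995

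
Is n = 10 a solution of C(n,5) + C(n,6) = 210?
No

Reasoning: C(10,5) + C(10,6) = 252 + 210 = 462, which does not equal 210.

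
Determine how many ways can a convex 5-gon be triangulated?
Using the Catalan number formula: C_n = C(2n, n) / (n+1)
C_3 = C(6, 3) / (3+1)
     = 20 / 4
     = 5
Final answer: 5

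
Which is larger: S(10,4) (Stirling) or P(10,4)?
S(10,4)

S(10,4) = 4·S(9,4) + S(9,3) = 4·7,770 + 3,025 = 34,105; P(10,4) = 5,040.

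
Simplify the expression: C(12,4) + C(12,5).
1,287

Working:
By Pascal's identity: C(13,5) = 1,287.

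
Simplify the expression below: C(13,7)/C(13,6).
1

Working:
C(n,k+1)/C(n,k) = (n−k)/(k+1). Here (13−6)/(6+1) = 7/7 = 1.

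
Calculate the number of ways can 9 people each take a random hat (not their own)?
133,496

Using D(n) = (n-1)[D(n-1) + D(n-2)]:
D(9) = (9-1) × [D(8) + D(7)]
      = 8 × [14833 + 1854]
      = 8 × 16687
      = 133,496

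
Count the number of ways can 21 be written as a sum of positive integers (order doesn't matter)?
792

Reasoning: Pentagonal recurrence p(n) = p(n−1) + p(n−2) − p(n−5) − p(n−7) + …: p(21) = p(20) + p(19) − p(16) − p(14) + p(9) + p(6) = 627 + 490 − 231 − 135 + 30 + 11 = 792.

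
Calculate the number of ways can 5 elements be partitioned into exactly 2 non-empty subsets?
15

This equals S(5,2), the Stirling number of the 2nd kind.
Using the Stirling recurrence: S(n,k) = k·S(n-1,k) + S(n-1,k-1)
S(5,2) = 2·S(4,2) + S(4,1)
         = 2·7 + 1
         = 14 + 1
         = 15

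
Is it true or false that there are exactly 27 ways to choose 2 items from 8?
False

Reasoning: C(8,2) = 28 ≠ 27.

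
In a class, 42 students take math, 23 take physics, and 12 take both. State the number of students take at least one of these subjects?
53

Solution: |A∪B| = |A|+|B|-|A∩B| = 42+23-12 = 53.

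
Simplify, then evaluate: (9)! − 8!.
(9)! − 8! = (9)·8! − 8! = (9−1)·8! = 8·8! = 322,560.
Final answer: 322,560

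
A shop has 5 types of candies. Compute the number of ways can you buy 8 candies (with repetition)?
495

Solution: Stars and bars: C(8+5-1, 8) = C(12, 8) = 495.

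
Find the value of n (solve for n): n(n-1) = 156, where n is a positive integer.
13

n² − n − 156 = 0, so n = (1 ± √(1 + 4·156))/2 = (1 ± √625)/2 = (1 ± 25)/2, i.e. n = 13 or n = -12. Taking the positive root, n = 13 (check: 13×12 = 156).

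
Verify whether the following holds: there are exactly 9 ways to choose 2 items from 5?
C(5,2) = 10 ≠ 9.

Answer: False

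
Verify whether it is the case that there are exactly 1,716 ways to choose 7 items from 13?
True

Reasoning: C(13,7) = 1,716.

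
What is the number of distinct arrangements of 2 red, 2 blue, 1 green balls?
30

Solution: Multinomial: 5!/(2! × 2! × 1!) = 30.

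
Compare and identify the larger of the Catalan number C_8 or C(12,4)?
C_8

Solution: C_8 = C(16,8)/(8+1) = 12,870/9 = 1,430; C(12,4) = 495.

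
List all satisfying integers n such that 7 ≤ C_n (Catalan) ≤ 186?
C_3=5; C_4=14; C_5=42; C_6=132; C_7=429. So valid n = 4, 5, 6.
Final answer: 4, 5, 6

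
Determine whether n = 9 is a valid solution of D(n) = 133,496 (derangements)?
Yes

Working:
D(9) = (9-1)·[D(8) + D(7)] = 8·[14,833 + 1,854] = 133,496, which equals 133,496.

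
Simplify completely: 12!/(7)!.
95,040

Solution: This equals 12×11×...×8 = 95,040.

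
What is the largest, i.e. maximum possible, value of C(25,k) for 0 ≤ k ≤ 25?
5,200,300

Working:
Maximum at k = 12 or k = 13: C(25,12) = 5,200,300.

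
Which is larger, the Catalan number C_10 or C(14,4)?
C_10

Solution: C_10 = C(20,10)/(10+1) = 184,756/11 = 16,796; C(14,4) = 1,001.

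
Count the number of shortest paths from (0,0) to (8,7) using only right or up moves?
6,435

Explanation: Choose 8 rights from 15 moves: C(15,8) = 6,435.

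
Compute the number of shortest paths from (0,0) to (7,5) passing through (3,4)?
175

Reasoning: To (3,4): C(7,3)=35. From there: C(5,4)=5. Total: 175.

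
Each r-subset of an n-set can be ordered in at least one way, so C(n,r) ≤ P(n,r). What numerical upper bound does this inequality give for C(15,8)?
P(15,8) = 15·14·13·12·11·10·9·8 = 259,459,200, so C(15,8) ≤ 259,459,200. (The bound is loose by a factor of 8! = 40,320: C(15,8) = 259,459,200/40,320 = 6,435.)

Answer: 259,459,200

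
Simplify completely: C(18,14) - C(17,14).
2,380

Explanation: C(18,14) - C(17,14) = C(17,13) = 2,380.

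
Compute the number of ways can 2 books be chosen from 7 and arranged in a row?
42

Working:
P(7,2) = 7!/(7-2)! = 42.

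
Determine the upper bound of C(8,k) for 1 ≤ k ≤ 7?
70

Explanation: C(8,k) is maximised at the centre of the row: C(8,4) = 70.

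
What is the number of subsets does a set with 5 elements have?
32

Explanation: Each element can be included or excluded: 2^5 = 32.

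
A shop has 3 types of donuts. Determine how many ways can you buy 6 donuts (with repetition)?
28

Stars and bars: C(6+3-1, 6) = C(8, 6) = 28.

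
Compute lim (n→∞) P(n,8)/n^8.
P(n,8) = n(n-1)···(n-7) ≈ n^8 for large n. Limit = 1.

Answer: 1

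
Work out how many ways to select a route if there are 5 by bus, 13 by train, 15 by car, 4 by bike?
By the addition principle: 5 + 13 + 15 + 4 = 37.

Answer: 37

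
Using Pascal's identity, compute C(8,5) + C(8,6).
84

C(8,5) + C(8,6) = C(9,6) = 84.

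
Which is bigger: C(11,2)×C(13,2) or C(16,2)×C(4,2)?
C(11,2)×C(13,2)
C(11,2)×C(13,2)=4,290, C(16,2)×C(4,2)=720.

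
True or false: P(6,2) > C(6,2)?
P(6,2) = 30 and C(6,2) = 15; P(n,r) = r! × C(n,r) so P > C whenever r ≥ 2.

Answer: True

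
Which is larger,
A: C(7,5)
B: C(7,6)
A

Solution: A=C(7,5)=21, B=C(7,6)=7.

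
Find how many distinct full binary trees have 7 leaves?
Using the Catalan number formula: C_n = C(2n, n) / (n+1)
C_6 = C(12, 6) / (6+1)
     = 924 / 7
     = 132
Final answer: 132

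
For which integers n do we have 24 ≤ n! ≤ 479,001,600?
4, 5, 6, 7, 8, 9, 10, 11, 12
n! is strictly increasing; 4! = 24 and 12! = 479,001,600, so valid n = 4, 5, 6, 7, 8, 9, 10, 11, 12.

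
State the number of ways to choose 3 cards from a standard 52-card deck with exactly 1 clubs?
9,633

13 clubs and 39 non-clubs: C(13,1) × C(39,2) = 13 × 741 = 9,633.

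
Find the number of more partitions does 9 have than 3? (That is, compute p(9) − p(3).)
27

Solution: Pentagonal recurrence p(n) = p(n−1) + p(n−2) − p(n−5) − p(n−7) + …: p(9) = p(8) + p(7) − p(4) − p(2) = 22 + 15 − 5 − 2 = 30.
p(3) = p(2) + p(1) = 2 + 1 = 3.
Difference = 30 − 3 = 27.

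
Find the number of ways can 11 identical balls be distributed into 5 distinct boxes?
1,365

Working:
C(11+5-1, 5-1) = C(15, 4) = 1,365.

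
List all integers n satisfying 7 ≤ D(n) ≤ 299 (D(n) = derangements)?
4, 5, 6
Using D(n) = (n−1)[D(n−1) + D(n−2)] with D(1)=0, D(2)=1: D(3)=2; D(4)=9; D(5)=44; D(6)=265; D(7)=1,854. So valid n = 4, 5, 6.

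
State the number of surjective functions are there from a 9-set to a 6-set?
1,905,120

Explanation: Onto functions = 6! × S(9,6)
First compute S(9,6) via recurrence:
Using the Stirling recurrence: S(n,k) = k·S(n-1,k) + S(n-1,k-1)
S(9,6) = 6·S(8,6) + S(8,5)
         = 6·266 + 1050
         = 1596 + 1050
         = 2,646
Then: 720 × 2646 = 1,905,120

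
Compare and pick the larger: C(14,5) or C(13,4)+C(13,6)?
C(13,4)+C(13,6)

Explanation: C(14,5)=2,002; C(13,4)+C(13,6)=715+1,716=2,431.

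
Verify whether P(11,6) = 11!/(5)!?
True

Solution: Permutation formula P(n,k) = n!/(n-k)!: 11!/5! = 39,916,800/120 = 332,640 = P(11,6). The statement holds.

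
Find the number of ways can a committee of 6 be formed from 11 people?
C(11,6) = 11! / (6! × (11-6)!)
         = 11! / (6! × 5!)
         = 462
Final answer: 462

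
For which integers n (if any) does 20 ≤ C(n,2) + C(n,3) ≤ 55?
5, 6

Working:
C(4,2)+C(4,3)=10; C(5,2)+C(5,3)=20; C(6,2)+C(6,3)=35; C(7,2)+C(7,3)=56. So valid n = 5, 6.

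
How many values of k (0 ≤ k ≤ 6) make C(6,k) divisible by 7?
0

Solution: Checking C(6,k) mod 7 for k = 0..6: none are divisible by 7. Count = 0.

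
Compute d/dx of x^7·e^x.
(7x^6 + x^7)e^x

Explanation: Product rule: d/dx[x^7]·e^x + x^7·d/dx[e^x] = 7x^{6}e^x + x^7e^x.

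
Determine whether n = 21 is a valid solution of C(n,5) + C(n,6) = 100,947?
No

Reasoning: C(21,5) + C(21,6) = 20,349 + 54,264 = 74,613, which does not equal 100,947.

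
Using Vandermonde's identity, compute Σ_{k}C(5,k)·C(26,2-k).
465

Solution: = C(5+26,2) = C(31,2) = 465.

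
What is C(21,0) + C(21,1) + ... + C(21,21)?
2,097,152

Explanation: Sum of binomial coefficients = 2^21 = 2,097,152.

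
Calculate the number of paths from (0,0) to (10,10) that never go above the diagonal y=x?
16,796
Counted by the Catalan number C_10: C_10 = C(20,10)/(10+1) = 184,756/11 = 16,796.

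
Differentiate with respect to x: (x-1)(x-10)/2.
(2x - 11)/2

d/dx[(x-1)(x-10)] = (x-10) + (x-1) = 2x - 11. Dividing by 2 gives (2x - 11)/2.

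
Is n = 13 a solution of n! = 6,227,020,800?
Yes

13! = 13·12! = 13·479,001,600 = 6,227,020,800, which equals 6,227,020,800.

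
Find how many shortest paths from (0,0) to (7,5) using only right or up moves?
792

Solution: Choose 7 rights from 12 moves: C(12,7) = 792.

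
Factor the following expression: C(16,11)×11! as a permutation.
C(16,11)×11! = [16!/(11!(5)!)]×11! = 16!/(5)! = P(16,11) = 174,356,582,400.
Final answer: P(16,11)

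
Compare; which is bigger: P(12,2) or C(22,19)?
C(22,19)

Working:
P(12,2)=132, C(22,19)=1,540.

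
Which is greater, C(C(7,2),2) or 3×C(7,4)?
C(C(7,2),2)

Reasoning: C(C(7,2),2)=210, 3×C(7,4)=105.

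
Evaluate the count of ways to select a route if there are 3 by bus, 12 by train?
15

By the addition principle: 3 + 12 = 15.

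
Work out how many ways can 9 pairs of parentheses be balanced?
4,862
Using the Catalan number formula: C_n = C(2n, n) / (n+1)
C_9 = C(18, 9) / (9+1)
     = 48620 / 10
     = 4,862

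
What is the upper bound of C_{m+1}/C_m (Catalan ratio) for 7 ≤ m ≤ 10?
7/2

Working:
C_{m+1}/C_m = 2(2m+1)/(m+2), which increases with m. Maximum at m = 10: 2·21/12 = 7/2.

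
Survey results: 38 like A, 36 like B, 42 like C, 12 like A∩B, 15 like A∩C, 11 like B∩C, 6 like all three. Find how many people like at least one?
84

|A∪B∪C| = 38+36+42-12-15-11+6 = 84.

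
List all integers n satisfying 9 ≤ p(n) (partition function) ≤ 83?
6, 7, 8, 9, 10, 11, 12

Solution: Tabulating p(n) via p(n) = p(n−1) + p(n−2) − p(n−5) − p(n−7) + …: p(5)=7; p(6)=11; p(7)=15; p(8)=22; p(9)=30; p(10)=42; p(11)=56; p(12)=77; p(13)=101. So valid n = 6, 7, 8, 9, 10, 11, 12.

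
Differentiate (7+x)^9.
9(7+x)^8

Using the power rule: d/dx (7+x)^9 = 9(7+x)^{8}.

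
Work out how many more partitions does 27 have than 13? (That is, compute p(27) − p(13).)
Pentagonal recurrence p(n) = p(n−1) + p(n−2) − p(n−5) − p(n−7) + …: p(27) = p(26) + p(25) − p(22) − p(20) + p(15) + p(12) − p(5) − p(1) = 2,436 + 1,958 − 1,002 − 627 + 176 + 77 − 7 − 1 = 3,010.
p(13) = p(12) + p(11) − p(8) − p(6) + p(1) = 77 + 56 − 22 − 11 + 1 = 101.
Difference = 3,010 − 101 = 2,909.
Final answer: 2,909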